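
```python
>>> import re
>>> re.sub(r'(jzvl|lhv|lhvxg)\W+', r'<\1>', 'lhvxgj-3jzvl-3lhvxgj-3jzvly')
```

Each match is replaced using the text its own group 1 captured.

'lhvxgj-3<jzvl>3lhvxgj-3jzvly'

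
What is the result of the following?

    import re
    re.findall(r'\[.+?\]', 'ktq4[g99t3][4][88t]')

['[g99t3]', '[4]', '[88t]']

A `+?`/`*?`/`{m,n}?` starts at its minimum and grows only as far as needed for what follows to match.
Walking the string: at [4:11] → '[g99t3]'; at [11:14] → '[4]'; at [14:19] → '[88t]'.
`findall` yields the raw match text (3 of them) because the pattern has no groups.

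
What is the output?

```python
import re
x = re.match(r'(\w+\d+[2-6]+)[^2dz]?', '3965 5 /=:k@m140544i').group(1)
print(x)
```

3965

This matches one or more of a word character, then one or more of a digit, then one or more of a character in [2-6] (captured); then optionally any character except [2dz].
`re.match` won't scan ahead — the pattern has to work from the very first character.
The match spans [0:5] → '3965 '.
Captured: group 1 = '3965'.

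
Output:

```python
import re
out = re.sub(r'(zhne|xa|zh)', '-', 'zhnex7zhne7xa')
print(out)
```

-x7-7-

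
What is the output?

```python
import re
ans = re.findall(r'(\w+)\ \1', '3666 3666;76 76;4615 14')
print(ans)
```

['3666', '76']

A backreference is literal: `\1` must see the identical characters the first group matched.
Matches: at [0:9] match '3666 3666', group 1 = '3666'; at [10:15] match '76 76', group 1 = '76'.
Because there's exactly one group, `findall` drops the full match and keeps group 1 from each hit.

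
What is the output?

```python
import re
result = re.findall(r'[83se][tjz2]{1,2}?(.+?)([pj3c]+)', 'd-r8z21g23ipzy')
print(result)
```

Pattern: one of [83se], then 1 to 2 of one of [tjz2] (lazy); then one or more of any character (lazy) (captured); then one or more of one of [pj3c] (captured).
A non-greedy quantifier consumes as few characters as it can — just enough that the remainder of the pattern still matches from where it stops; whatever follows it matches normally.
Scanning left to right: at [3:10] match '8z21g23', groups = ('21g2', '3').
2 groups means the one result is a tuple of 2 captured strings — 1 here.

[('21g2', '3')]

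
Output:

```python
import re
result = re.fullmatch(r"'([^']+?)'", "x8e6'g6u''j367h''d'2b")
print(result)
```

None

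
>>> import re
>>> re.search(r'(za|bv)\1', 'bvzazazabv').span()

(2, 6)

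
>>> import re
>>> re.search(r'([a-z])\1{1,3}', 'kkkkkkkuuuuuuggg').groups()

The match spans [0:4] → 'kkkk'.
Captured: group 1 = 'k'.

('k',)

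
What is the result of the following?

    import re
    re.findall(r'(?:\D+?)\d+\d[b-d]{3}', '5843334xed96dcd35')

['xed96dcd']

Pattern: one or more of a non-digit (lazy) (non-capturing group); then one or more of a digit, then a digit, then exactly 3 of a character in [b-d].
With no groups in the pattern, `findall` gives back each whole match — 1 here.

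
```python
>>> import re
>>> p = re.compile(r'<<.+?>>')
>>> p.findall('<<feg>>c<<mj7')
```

['<<feg>>']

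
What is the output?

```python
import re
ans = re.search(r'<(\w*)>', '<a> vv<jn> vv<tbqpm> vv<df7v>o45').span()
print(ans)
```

(0, 3)

`search` walks the string left to right and returns the first match it finds.
The match spans [0:3] → '<a>'.
Captured: group 1 = 'a'.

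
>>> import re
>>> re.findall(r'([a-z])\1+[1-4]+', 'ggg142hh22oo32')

['g', 'h', 'o']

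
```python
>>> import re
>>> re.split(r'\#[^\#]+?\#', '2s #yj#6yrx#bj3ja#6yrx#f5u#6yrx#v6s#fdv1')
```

['2s ', '6yrx', '6yrx', '6yrx', 'fdv1']

Matches to split on: at [3:7] → '#yj#'; at [11:18] → '#bj3ja#'; at [22:27] → '#f5u#'; at [31:36] → '#v6s#'.
Each match becomes a cut point; 5 segments remain.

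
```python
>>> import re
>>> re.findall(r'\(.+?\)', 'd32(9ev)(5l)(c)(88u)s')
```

['(9ev)', '(5l)', '(c)', '(88u)']

With the lazy modifier that quantifier settles for the fewest repetitions that let the rest of the pattern succeed (the atoms after it are unaffected and can still be greedy).
Matches: at [3:8] → '(9ev)'; at [8:12] → '(5l)'; at [12:15] → '(c)'; at [15:20] → '(88u)'.
`findall` yields the raw match text (4 of them) because the pattern has no groups.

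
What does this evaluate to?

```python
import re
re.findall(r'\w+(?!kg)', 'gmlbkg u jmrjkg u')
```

`(?!…)`/`(?<!…)` only lets a position through if the neighbouring text does NOT match; no characters are consumed.
Scanning left to right: at [0:6] → 'gmlbkg'; at [7:8] → 'u'; at [9:15] → 'jmrjkg'; at [16:17] → 'u'.
With no groups in the pattern, `findall` gives back each whole match — 4 here.

['gmlbkg', 'u', 'jmrjkg', 'u']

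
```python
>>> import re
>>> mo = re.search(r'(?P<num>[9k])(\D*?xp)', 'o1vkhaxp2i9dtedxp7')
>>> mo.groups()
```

The match spans [3:8] → 'khaxp'.
Captured: group 1 = 'k', group 2 = 'haxp'.

('k', 'haxp')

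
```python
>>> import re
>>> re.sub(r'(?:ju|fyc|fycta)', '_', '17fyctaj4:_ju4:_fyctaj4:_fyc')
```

The regex engine tests alternatives in the order written; an earlier branch that matches wins even if a later one would match more.
Matches: at [2:5] → 'fyc'; at [11:13] → 'ju'; at [16:19] → 'fyc'; at [25:28] → 'fyc'.
Every occurrence is swapped for '_'.

'17_taj4:__4:__taj4:__'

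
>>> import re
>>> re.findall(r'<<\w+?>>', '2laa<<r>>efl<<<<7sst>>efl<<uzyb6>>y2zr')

['<<r>>', '<<7sst>>', '<<uzyb6>>']

Matches: at [4:9] → '<<r>>'; at [14:22] → '<<7sst>>'; at [25:34] → '<<uzyb6>>'.
No capturing groups, so `findall` returns the 3 full match strings.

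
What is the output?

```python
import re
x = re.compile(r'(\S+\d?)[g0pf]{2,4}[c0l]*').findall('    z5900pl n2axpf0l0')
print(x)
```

`findall` collects group 1 from each match (2 total).

['z590', 'n2axp']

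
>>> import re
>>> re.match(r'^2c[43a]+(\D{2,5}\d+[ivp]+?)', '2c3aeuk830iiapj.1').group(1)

'euk830i'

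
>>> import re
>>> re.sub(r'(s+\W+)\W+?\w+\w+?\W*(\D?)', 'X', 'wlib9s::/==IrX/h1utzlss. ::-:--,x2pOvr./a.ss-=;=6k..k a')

Each match is replaced by 'X'.

'wlib9X1utzlX.X a'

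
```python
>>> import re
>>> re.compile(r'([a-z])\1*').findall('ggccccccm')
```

['g', 'c', 'm']

`\1` is not a pattern — it's the concrete string captured by group 1, re-applied verbatim.
Because there's exactly one group, `findall` drops the full match and keeps group 1 from each hit.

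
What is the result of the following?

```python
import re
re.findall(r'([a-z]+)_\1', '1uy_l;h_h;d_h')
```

['h']

After group 1 captures some text, `\1` only succeeds where that same text appears again.
Scanning left to right: at [6:9] match 'h_h', group 1 = 'h'.
`findall` collects group 1 from the one match (1 total).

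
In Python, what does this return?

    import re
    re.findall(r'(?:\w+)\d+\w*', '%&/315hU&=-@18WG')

The pattern matches one or more of a word character (non-capturing group); then one or more of a digit; then zero or more of a word character.
Since nothing is captured, `findall` lists the 2 matched substrings directly.

['315hU', '18WG']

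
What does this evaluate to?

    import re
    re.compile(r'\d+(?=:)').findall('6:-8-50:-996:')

Because the assertion is zero-width, the text it checks is not consumed and won't appear in the result.
Matches: at [0:1] → '6'; at [5:7] → '50'; at [9:12] → '996'.
No capturing groups, so `findall` returns the 3 full match strings.

['6', '50', '996']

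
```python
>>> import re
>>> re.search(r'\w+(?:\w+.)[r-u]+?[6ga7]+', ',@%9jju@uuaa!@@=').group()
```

Pattern: one or more of a word character; then one or more of a word character, then any character (non-capturing group); then one or more of a character in [r-u] (lazy); then one or more of one of [6ga7].
`re.search` tries every starting position until one works.
The match spans [3:12] → '9jju@uuaa'.

'9jju@uuaa'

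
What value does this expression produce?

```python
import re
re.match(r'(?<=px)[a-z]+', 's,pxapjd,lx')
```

None

The positive lookaround only admits positions where the adjacent text matches; those characters stay outside the span.
`match` is anchored at position 0; if the pattern doesn't fit there, it returns None.
Here position 0 doesn't satisfy it, so the call returns None.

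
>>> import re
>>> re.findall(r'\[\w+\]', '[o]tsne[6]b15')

['[o]', '[6]']

Scanning left to right: at [0:3] → '[o]'; at [7:10] → '[6]'.
No capturing groups, so `findall` returns the 2 full match strings.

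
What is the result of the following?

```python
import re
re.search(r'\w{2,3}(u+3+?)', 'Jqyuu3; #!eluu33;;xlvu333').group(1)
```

This matches 2 to 3 of a word character; then one or more of the literal 'u', then one or more of a literal '3' (lazy) (captured).
`re.search` tries every starting position until one works.
The match spans [0:6] → 'Jqyuu3'.
Captured: group 1 = 'uu3'.

'uu3'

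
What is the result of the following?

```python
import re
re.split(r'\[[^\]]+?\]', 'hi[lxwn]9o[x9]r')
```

['hi', '9o', 'r']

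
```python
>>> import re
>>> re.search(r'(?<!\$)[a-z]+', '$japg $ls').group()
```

'apg'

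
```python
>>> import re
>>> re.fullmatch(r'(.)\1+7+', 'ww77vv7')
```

None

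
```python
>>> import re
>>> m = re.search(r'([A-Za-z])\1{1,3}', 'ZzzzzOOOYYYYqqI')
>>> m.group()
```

A backreference is literal: `\1` must see the identical characters the first group matched.
Unlike `match`, `search` isn't anchored — it looks for the pattern anywhere in the string.
The match spans [1:5] → 'zzzz'.
Captured: group 1 = 'z'.

'zzzz'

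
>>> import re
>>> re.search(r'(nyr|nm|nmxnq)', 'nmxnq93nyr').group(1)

'nm'

The regex engine tests alternatives in the order written; an earlier branch that matches wins even if a later one would match more.
`re.search` tries every starting position until one works.
The match spans [0:2] → 'nm'.
Captured: group 1 = 'nm'.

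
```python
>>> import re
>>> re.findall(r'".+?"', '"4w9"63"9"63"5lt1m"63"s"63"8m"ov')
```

Matches: at [0:5] → '"4w9"'; at [7:10] → '"9"'; at [12:19] → '"5lt1m"'; at [21:24] → '"s"'; at [26:30] → '"8m"'.
Since nothing is captured, `findall` lists the 5 matched substrings directly.

['"4w9"', '"9"', '"5lt1m"', '"s"', '"8m"']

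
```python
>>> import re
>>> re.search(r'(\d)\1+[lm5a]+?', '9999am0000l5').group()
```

'9999a'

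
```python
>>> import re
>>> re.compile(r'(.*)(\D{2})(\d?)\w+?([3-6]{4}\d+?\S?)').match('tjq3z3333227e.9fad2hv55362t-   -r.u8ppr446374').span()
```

`re.match` won't scan ahead — the pattern has to work from the very first character.
The match spans [0:45] → 'tjq3z3333227e.9fad2hv55362t-   -r.u8ppr446374'.

(0, 45)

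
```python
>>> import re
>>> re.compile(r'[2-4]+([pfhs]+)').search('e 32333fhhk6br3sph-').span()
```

(2, 10)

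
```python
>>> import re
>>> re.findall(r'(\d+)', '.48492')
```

['48492']

This matches one or more of a digit (captured).
Scanning left to right: at [1:6] match '48492', group 1 = '48492'.
With a single group, `findall` returns only what that group captured — 1 item.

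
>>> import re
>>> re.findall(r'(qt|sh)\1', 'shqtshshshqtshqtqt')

After group 1 captures some text, `\1` only succeeds where that same text appears again.
Scanning left to right: at [4:8] match 'shsh', group 1 = 'sh'; at [14:18] match 'qtqt', group 1 = 'qt'.
One capturing group, so `findall` returns just the captured substring from each match — 2 in all.

['sh', 'qt']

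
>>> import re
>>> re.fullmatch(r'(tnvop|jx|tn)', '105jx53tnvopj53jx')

None

`re.fullmatch` is like wrapping the pattern in `^…$` (in single-line mode).
Here the string isn't matched end-to-end, so the call returns None.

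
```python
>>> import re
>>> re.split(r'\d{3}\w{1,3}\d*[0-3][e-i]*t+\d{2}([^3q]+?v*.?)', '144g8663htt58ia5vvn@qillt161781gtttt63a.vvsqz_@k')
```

Pattern: exactly 3 of a digit, then 1 to 3 of a word character, then zero or more of a digit; then a character in [0-3], then zero or more of a character in [e-i]; then one or more of the literal 't', then exactly 2 of a digit; then one or more of any character except [3q] (lazy), then zero or more of a literal 'v', then optionally any character (captured).
Matches to split on: at [0:15] → '144g8663htt58ia'; at [25:40] → '161781gtttt63a.'.
`re.split` interleaves the captured-group text with the surrounding fragments.

['', 'ia', '5vvn@qillt', 'a.', 'vvsqz_@k']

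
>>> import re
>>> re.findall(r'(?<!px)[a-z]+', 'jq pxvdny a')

Because the assertion is negative and zero-width, positions next to the forbidden text are skipped.
Walking the string: at [0:2] → 'jq'; at [3:9] → 'pxvdny'; at [10:11] → 'a'.
Since nothing is captured, `findall` lists the 3 matched substrings directly.

['jq', 'pxvdny', 'a']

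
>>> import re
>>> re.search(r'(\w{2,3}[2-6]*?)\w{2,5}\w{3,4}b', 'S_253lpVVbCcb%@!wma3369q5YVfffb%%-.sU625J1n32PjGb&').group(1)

'S_2'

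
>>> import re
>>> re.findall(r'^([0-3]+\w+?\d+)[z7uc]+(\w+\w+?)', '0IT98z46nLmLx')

[('0IT98', '46nLmLx')]

Pattern: anchored at the start of the string; then one or more of a character in [0-3], then one or more of a word character (lazy), then one or more of a digit (captured); then one or more of one of [z7uc]; then one or more of a word character, then one or more of a word character (lazy) (captured).
Walking the string: at [0:13] match '0IT98z46nLmLx', groups = ('0IT98', '46nLmLx').
Multiple groups make `findall` return tuples — one 2-tuple for the one match.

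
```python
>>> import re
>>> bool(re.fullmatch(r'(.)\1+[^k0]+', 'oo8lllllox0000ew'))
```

False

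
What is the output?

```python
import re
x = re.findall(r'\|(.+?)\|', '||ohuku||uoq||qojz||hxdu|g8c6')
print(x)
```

['|ohuku', 'uoq', 'qojz', 'hxdu']

A `+?`/`*?`/`{m,n}?` starts at its minimum and grows only as far as needed for what follows to match.
Walking the string: at [0:8] match '||ohuku|', group 1 = '|ohuku'; at [8:13] match '|uoq|', group 1 = 'uoq'; at [13:19] match '|qojz|', group 1 = 'qojz'; at [19:25] match '|hxdu|', group 1 = 'hxdu'.
Because there's exactly one group, `findall` drops the full match and keeps group 1 from each hit.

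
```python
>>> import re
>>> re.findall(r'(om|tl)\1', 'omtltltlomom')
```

['tl', 'om']

`\1` has to match the exact text group 1 already captured.
Walking the string: at [2:6] match 'tltl', group 1 = 'tl'; at [8:12] match 'omom', group 1 = 'om'.
`findall` collects group 1 from each match (2 total).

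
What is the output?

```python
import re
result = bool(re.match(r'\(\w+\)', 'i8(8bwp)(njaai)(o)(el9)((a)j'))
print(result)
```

False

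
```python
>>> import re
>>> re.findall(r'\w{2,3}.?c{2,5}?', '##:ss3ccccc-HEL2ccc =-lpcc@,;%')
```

['ss3ccc', 'HEL2cc', 'lpcc']

A non-greedy quantifier consumes as few characters as it can — just enough that the remainder of the pattern still matches from where it stops; whatever follows it matches normally.
Since nothing is captured, `findall` lists the 3 matched substrings directly.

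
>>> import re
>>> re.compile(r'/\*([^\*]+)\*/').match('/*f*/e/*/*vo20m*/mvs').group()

'/*f*/'

`re.match` only tries the pattern at the start of the string.
The match spans [0:5] → '/*f*/'.
Captured: group 1 = 'f'.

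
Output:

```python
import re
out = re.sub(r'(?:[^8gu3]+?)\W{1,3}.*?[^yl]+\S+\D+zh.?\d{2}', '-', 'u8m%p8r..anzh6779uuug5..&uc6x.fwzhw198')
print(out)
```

Every occurrence is swapped for '-'.

u8-8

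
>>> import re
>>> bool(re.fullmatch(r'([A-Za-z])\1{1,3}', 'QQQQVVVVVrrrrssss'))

False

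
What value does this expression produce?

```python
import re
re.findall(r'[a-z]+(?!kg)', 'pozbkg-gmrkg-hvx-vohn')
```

The negative lookaround is zero-width — it rules out positions where the adjacent text would match, without consuming anything.
Walking the string: at [0:6] → 'pozbkg'; at [7:12] → 'gmrkg'; at [13:16] → 'hvx'; at [17:21] → 'vohn'.
With no groups in the pattern, `findall` gives back each whole match — 4 here.

['pozbkg', 'gmrkg', 'hvx', 'vohn']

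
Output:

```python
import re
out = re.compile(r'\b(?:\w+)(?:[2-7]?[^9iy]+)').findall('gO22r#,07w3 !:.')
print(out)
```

This matches a word boundary (`\b`, zero-width); then one or more of a word character (non-capturing group); then optionally a character in [2-7], then one or more of any character except [9iy] (non-capturing group).
Since nothing is captured, `findall` lists the 1 matched substring directly.

['gO22r#,07w3 !:.']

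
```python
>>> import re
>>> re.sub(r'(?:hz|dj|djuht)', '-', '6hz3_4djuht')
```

'6-3_4-uht'

Alternation isn't longest-match — the leftmost alternative that fits at this position is chosen.
`sub` substitutes '-' at each match site.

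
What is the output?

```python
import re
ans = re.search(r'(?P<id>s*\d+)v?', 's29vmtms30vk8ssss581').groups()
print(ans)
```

('s29',)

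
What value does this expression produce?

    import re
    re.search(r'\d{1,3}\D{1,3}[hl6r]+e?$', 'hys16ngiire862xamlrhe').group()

'862xamlrhe'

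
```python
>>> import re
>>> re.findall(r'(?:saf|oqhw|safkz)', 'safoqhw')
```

`findall` yields the raw match text (2 of them) because the pattern has no groups.

['saf', 'oqhw']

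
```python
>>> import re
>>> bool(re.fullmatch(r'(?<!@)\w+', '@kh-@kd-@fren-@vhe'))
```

False

For `fullmatch`, every character of the input must be accounted for by the pattern.
Here the pattern can't cover the whole string, so the call returns None, and `bool(None)` is False.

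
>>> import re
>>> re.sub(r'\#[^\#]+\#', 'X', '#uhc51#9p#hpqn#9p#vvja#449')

'X9pX9pX449'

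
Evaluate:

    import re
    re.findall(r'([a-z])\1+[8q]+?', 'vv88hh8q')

['v', 'h']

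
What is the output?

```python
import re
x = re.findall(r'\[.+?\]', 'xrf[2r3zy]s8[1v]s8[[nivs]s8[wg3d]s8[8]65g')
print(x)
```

['[2r3zy]', '[1v]', '[[nivs]', '[wg3d]', '[8]']

The `?` after the quantifier makes it lazy — it takes as little as possible before letting the rest of the pattern try.
Scanning left to right: at [3:10] → '[2r3zy]'; at [12:16] → '[1v]'; at [18:25] → '[[nivs]'; at [27:33] → '[wg3d]'; at [35:38] → '[8]'.
No capturing groups, so `findall` returns the 5 full match strings.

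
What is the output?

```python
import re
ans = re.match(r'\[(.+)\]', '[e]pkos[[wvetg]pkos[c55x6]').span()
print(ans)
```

(0, 26)

`re.match` won't scan ahead — the pattern has to work from the very first character.
The match spans [0:26] → '[e]pkos[[wvetg]pkos[c55x6]'.
Captured: group 1 = 'e]pkos[[wvetg]pkos[c55x6'.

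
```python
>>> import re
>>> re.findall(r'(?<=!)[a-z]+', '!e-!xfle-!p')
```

Lookahead/lookbehind check context without consuming it, so the matched span excludes the asserted characters.
Matches: at [1:2] → 'e'; at [4:8] → 'xfle'; at [10:11] → 'p'.
Since nothing is captured, `findall` lists the 3 matched substrings directly.

['e', 'xfle', 'p']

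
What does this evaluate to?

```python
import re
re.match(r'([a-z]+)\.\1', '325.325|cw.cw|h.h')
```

None

A backreference is literal: `\1` must see the identical characters the first group matched.
`match` is anchored at position 0; if the pattern doesn't fit there, it returns None.
Here the pattern fails at index 0, so the call returns None.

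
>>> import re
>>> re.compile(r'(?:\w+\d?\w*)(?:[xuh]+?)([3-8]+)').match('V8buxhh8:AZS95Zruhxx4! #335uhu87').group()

'V8buxhh8'

With `match`, the pattern is implicitly anchored at the beginning.
The match spans [0:8] → 'V8buxhh8'.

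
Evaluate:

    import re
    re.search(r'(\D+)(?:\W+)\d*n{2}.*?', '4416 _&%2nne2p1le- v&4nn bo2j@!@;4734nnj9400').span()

The pattern matches one or more of a non-digit (captured); then one or more of a non-word character (non-capturing group); then zero or more of a digit, then exactly 2 of the literal 'n', then zero or more of any character (lazy).
A non-greedy quantifier consumes as few characters as it can — just enough that the remainder of the pattern still matches from where it stops; whatever follows it matches normally.
`re.search` scans for the first position where the pattern succeeds.
The match spans [4:11] → ' _&%2nn'.
Captured: group 1 = ' _&'.

(4, 11)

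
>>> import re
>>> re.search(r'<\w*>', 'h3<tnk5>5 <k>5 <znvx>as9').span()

(2, 8)

`search` walks the string left to right and returns the first match it finds.
The match spans [2:8] → '<tnk5>'.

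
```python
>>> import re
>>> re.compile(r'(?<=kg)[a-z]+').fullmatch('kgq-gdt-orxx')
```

None

Because the assertion is zero-width, the text it checks is not consumed and won't appear in the result.
`fullmatch` succeeds only if the pattern covers the string from start to end.
Here there's no way to consume every character, so the call returns None.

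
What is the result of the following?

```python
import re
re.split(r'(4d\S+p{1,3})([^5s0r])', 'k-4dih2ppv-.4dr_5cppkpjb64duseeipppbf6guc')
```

With a capturing group present, the delimiter's captured portion is kept in the result list.

['k-', '4dih2ppv-.4dr_5cppkpjb64duseeippp', 'b', 'f6guc']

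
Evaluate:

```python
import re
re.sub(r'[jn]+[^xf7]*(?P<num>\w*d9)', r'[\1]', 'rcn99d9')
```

'rc[d9]'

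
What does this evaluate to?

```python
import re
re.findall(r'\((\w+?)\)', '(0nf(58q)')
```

Walking the string: at [4:9] match '(58q)', group 1 = '58q'.
`findall` collects group 1 from the one match (1 total).

['58q']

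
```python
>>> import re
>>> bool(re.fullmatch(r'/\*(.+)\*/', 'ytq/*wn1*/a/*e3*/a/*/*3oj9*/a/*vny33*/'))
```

For `fullmatch`, every character of the input must be accounted for by the pattern.
Here the pattern can't cover the whole string, so the call returns None, and `bool(None)` is False.

False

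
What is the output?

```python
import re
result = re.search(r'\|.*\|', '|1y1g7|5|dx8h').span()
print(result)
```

(0, 9)

`re.search` tries every starting position until one works.
The match spans [0:9] → '|1y1g7|5|'.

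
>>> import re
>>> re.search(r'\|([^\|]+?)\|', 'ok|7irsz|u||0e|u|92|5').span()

(2, 9)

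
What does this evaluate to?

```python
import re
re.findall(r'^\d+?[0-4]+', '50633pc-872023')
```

The `?` after the quantifier makes it lazy — it takes as little as possible before letting the rest of the pattern try.
Since nothing is captured, `findall` lists the 1 matched substring directly.

['50']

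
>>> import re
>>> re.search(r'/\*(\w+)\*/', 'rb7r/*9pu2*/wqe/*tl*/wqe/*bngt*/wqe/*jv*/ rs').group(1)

'9pu2'

`search` walks the string left to right and returns the first match it finds.
The match spans [4:12] → '/*9pu2*/'.
Captured: group 1 = '9pu2'.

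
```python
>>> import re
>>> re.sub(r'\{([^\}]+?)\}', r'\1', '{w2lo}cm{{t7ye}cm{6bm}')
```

'w2locm{t7yecm6bm'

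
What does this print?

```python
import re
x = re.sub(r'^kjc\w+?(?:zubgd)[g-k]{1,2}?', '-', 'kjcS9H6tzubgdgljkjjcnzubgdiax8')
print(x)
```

-ljkjjcnzubgdiax8

The pattern matches anchored at the start of the string; then the literal 'kjc', then one or more of a word character (lazy); then the literal 'zu', then the literal 'bgd' (non-capturing group); then 1 to 2 of a character in [g-k] (lazy).
Because the quantifier is non-greedy, it stops expanding at the earliest point where the rest of the pattern can succeed.
Matches: at [0:14] → 'kjcS9H6tzubgdg'.
Every occurrence is swapped for '-'.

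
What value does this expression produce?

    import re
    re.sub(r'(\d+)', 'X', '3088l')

The pattern matches one or more of a digit (captured).
Matches: at [0:4] → '3088'.
Every occurrence is swapped for 'X'.

'Xl'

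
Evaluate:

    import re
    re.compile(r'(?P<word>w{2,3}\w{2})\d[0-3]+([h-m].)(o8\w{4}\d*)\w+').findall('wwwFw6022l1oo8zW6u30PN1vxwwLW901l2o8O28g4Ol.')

The pattern matches 2 to 3 of the literal 'w', then exactly 2 of a word character (captured as 'word'); then a digit, then one or more of a character in [0-3]; then a character in [h-m], then any character (captured); then the literal 'o8', then exactly 4 of a word character, then zero or more of a digit (captured); then one or more of a word character.
Walking the string: at [25:43] match 'wwLW901l2o8O28g4Ol', groups = ('wwLW', 'l2', 'o8O28g4').
With 3 capturing groups, `findall` returns a 3-tuple per match.

[('wwLW', 'l2', 'o8O28g4')]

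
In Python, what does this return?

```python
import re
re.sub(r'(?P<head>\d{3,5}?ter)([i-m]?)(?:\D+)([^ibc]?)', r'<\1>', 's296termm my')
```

's<296ter>'

This matches 3 to 5 of a digit (lazy), then the literal 'ter' (captured as 'head'); then optionally a character in [i-m] (captured); then one or more of a non-digit (non-capturing group); then optionally any character except [ibc] (captured).
Matches: at [1:12] → '296termm my'.
The replacement refers to a captured group, so each match is rewritten using its own captured text.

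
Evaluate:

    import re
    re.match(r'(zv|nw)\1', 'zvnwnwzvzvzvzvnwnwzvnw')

A backreference is literal: `\1` must see the identical characters the first group matched.
With `match`, the pattern is implicitly anchored at the beginning.
Here the string doesn't start with a match, so the call returns None.

None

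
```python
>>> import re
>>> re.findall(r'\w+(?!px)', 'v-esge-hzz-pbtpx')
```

['v', 'esge', 'hzz', 'pbtpx']

`(?!…)`/`(?<!…)` only lets a position through if the neighbouring text does NOT match; no characters are consumed.
No capturing groups, so `findall` returns the 4 full match strings.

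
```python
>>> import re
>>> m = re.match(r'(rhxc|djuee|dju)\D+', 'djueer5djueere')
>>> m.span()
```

With `match`, the pattern is implicitly anchored at the beginning.
The match spans [0:6] → 'djueer'.
Captured: group 1 = 'djuee'.

(0, 6)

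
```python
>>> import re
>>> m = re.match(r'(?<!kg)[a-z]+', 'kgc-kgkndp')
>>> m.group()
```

`re.match` only tries the pattern at the start of the string.
The match spans [0:3] → 'kgc'.

'kgc'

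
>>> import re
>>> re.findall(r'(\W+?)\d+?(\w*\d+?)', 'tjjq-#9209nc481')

Lazy quantifiers expand one character at a time until the remainder of the pattern can match.
2 groups means the one result is a tuple of 2 captured strings — 1 here.

[('-#', '209nc481')]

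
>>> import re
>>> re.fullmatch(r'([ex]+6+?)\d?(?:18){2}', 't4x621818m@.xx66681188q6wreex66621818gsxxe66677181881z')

For `fullmatch`, every character of the input must be accounted for by the pattern.
Here there's no way to consume every character, so the call returns None.

None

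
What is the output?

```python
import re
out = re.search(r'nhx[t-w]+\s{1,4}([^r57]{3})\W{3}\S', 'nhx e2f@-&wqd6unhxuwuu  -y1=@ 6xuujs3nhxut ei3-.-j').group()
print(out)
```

The pattern matches the literal 'nhx', then one or more of a character in [t-w], then 1 to 4 of whitespace; then exactly 3 of any character except [r57] (captured); then exactly 3 of a non-word character, then a non-whitespace character.
The match spans [15:31] → 'nhxuwuu  -y1=@ 6'.

nhxuwuu  -y1=@ 6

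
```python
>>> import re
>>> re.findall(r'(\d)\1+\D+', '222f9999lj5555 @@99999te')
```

['2', '9', '5', '9']

`\1` has to match the exact text group 1 already captured.
With a single group, `findall` returns only what that group captured — 4 items.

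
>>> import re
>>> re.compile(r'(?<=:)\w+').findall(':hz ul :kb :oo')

['hz', 'kb', 'oo']

The lookaround is zero-width — it requires the adjacent text to match without consuming it, so the asserted text isn't part of the match.
Matches: at [1:3] → 'hz'; at [8:10] → 'kb'; at [12:14] → 'oo'.
No capturing groups, so `findall` returns the 3 full match strings.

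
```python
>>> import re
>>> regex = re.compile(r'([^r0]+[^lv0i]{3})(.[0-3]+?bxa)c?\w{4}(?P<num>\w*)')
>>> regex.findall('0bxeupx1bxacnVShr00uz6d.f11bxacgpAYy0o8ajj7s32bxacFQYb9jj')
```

[('bxeup', 'x1bxa', 'r00uz6d'), ('o8ajj7s', '32bxa', '9jj')]

Multiple groups make `findall` return tuples — one 3-tuple for each match.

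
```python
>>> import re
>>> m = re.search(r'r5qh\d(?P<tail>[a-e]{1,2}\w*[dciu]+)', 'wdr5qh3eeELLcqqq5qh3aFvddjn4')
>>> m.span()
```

(2, 25)

Pattern: the literal 'r5', then the literal 'qh', then a digit; then 1 to 2 of a character in [a-e], then zero or more of a word character, then one or more of one of [dciu] (captured as 'tail').
The match spans [2:25] → 'r5qh3eeELLcqqq5qh3aFvdd'.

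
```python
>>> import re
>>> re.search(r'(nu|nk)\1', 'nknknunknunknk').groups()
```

('nk',)

`\1` has to match the exact text group 1 already captured.
`re.search` tries every starting position until one works.
The match spans [0:4] → 'nknk'.
Captured: group 1 = 'nk'.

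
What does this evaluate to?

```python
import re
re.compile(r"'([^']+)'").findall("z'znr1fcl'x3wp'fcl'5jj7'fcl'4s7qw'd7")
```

['znr1fcl', 'fcl', 'fcl']

Because there's exactly one group, `findall` drops the full match and keeps group 1 from each hit.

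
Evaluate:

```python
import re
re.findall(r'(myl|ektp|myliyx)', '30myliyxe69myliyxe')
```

Alternation tries branches left to right and keeps the first one that lets the overall match succeed at that position.
One capturing group, so `findall` returns just the captured substring from each match — 2 in all.

['myl', 'myl']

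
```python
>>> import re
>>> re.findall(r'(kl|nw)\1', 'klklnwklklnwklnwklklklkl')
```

The backreference `\1` re-matches whatever the first group consumed, character for character.
With a single group, `findall` returns only what that group captured — 4 items.

['kl', 'kl', 'kl', 'kl']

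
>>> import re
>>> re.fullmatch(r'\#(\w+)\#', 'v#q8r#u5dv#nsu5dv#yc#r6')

None

`fullmatch` succeeds only if the pattern covers the string from start to end.
Here there's no way to consume every character, so the call returns None.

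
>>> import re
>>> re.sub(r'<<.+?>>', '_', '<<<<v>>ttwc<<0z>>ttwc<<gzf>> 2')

'_ttwc_ttwc_ 2'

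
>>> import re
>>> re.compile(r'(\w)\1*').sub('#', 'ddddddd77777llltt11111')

After group 1 captures some text, `\1` only succeeds where that same text appears again.
Matches: at [0:7] → 'ddddddd'; at [7:12] → '77777'; at [12:15] → 'lll'; at [15:17] → 'tt'; at [17:22] → '11111'.
Every occurrence is swapped for '#'.

'#####'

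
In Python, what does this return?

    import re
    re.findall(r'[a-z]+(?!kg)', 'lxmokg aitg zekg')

The negative lookahead/lookbehind blocks any match where the forbidden context is present.
With no groups in the pattern, `findall` gives back each whole match — 3 here.

['lxmokg', 'aitg', 'zekg']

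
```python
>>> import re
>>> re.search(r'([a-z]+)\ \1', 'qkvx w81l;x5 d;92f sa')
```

`\1` is not a pattern — it's the concrete string captured by group 1, re-applied verbatim.
`re.search` tries every starting position until one works.
Here the pattern never matches, so the call returns None.

None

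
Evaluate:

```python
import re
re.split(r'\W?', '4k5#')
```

This matches optionally a non-word character.
Matches to split on: at [0:0] → ''; at [1:1] → ''; at [2:2] → ''; at [3:4] → '#'; at [4:4] → ''.
`split` removes every match and returns the 6 fragments in between.

['', '4', 'k', '5', '', '']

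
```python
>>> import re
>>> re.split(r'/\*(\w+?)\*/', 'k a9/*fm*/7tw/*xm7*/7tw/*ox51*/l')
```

['k a9', 'fm', '7tw', 'xm7', '7tw', 'ox51', 'l']

Matches to split on: at [4:10] → '/*fm*/'; at [13:20] → '/*xm7*/'; at [23:31] → '/*ox51*/'.
With a capturing group present, the delimiter's captured portion is kept in the result list.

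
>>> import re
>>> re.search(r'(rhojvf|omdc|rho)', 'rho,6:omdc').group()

The match spans [0:3] → 'rho'.

'rho'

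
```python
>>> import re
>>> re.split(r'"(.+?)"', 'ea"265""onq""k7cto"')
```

With the lazy modifier that quantifier settles for the fewest repetitions that let the rest of the pattern succeed (the atoms after it are unaffected and can still be greedy).
`re.split` interleaves the captured-group text with the surrounding fragments.

['ea', '265', '', 'onq', '', 'k7cto', '']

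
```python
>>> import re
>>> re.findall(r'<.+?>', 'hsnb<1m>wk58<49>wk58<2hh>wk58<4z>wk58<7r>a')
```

Lazy quantifiers expand one character at a time until the remainder of the pattern can match.
Scanning left to right: at [4:8] → '<1m>'; at [12:16] → '<49>'; at [20:25] → '<2hh>'; at [29:33] → '<4z>'; at [37:41] → '<7r>'.
`findall` yields the raw match text (5 of them) because the pattern has no groups.

['<1m>', '<49>', '<2hh>', '<4z>', '<7r>']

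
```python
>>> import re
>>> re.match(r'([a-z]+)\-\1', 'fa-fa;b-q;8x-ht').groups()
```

The match spans [0:5] → 'fa-fa'.
Captured: group 1 = 'fa'.

('fa',)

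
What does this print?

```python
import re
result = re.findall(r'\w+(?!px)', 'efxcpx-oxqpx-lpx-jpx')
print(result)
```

Because the assertion is negative and zero-width, positions next to the forbidden text are skipped.
Matches: at [0:6] → 'efxcpx'; at [7:12] → 'oxqpx'; at [13:16] → 'lpx'; at [17:20] → 'jpx'.
Since nothing is captured, `findall` lists the 4 matched substrings directly.

['efxcpx', 'oxqpx', 'lpx', 'jpx']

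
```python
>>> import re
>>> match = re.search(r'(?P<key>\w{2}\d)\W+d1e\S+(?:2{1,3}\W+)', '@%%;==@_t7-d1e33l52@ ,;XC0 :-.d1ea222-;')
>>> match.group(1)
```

'_t7'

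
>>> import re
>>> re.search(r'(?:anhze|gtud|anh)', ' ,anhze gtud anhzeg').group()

Alternation tries branches left to right and keeps the first one that lets the overall match succeed at that position.
`re.search` scans for the first position where the pattern succeeds.
The match spans [2:7] → 'anhze'.

'anhze'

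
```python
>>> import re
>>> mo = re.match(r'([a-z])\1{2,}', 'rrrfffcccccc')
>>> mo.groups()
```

('r',)

The match spans [0:3] → 'rrr'.
Captured: group 1 = 'r'.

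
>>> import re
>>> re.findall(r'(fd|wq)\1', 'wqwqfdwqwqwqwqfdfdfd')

The backreference `\1` re-matches whatever the first group consumed, character for character.
Matches: at [0:4] match 'wqwq', group 1 = 'wq'; at [6:10] match 'wqwq', group 1 = 'wq'; at [10:14] match 'wqwq', group 1 = 'wq'; at [14:18] match 'fdfd', group 1 = 'fd'.
With a single group, `findall` returns only what that group captured — 4 items.

['wq', 'wq', 'wq', 'fd']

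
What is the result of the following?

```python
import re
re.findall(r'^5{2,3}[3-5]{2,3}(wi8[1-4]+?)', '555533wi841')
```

['wi84']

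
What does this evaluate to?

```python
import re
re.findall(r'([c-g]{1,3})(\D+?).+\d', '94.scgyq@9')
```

[('cg', 'y')]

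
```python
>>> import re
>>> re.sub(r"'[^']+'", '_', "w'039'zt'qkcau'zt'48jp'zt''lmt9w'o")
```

Matches: at [1:6] → "'039'"; at [8:15] → "'qkcau'"; at [17:23] → "'48jp'"; at [26:33] → "'lmt9w'".
Each match is replaced by '_'.

"w_zt_zt_zt'_o"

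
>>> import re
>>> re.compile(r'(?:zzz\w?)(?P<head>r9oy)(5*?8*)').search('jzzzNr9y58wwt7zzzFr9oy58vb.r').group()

This matches the literal 'zzz', then optionally a word character (non-capturing group); then the literal 'r9', then the literal 'oy' (captured as 'head'); then zero or more of the literal '5' (lazy), then zero or more of the literal '8' (captured).
`re.search` scans for the first position where the pattern succeeds.
The match spans [14:22] → 'zzzFr9oy'.
Captured: group 1 = 'r9oy', group 2 = ''.

'zzzFr9oy'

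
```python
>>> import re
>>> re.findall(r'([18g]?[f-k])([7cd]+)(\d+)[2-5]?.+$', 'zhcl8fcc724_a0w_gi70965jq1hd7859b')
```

[('8f', 'cc7', '24')]

Pattern: optionally one of [18g], then a character in [f-k] (captured); then one or more of one of [7cd] (captured); then one or more of a digit (captured); then optionally a character in [2-5], then one or more of any character; then anchored at the end.
`findall` packs the 3 group values into a tuple for every match.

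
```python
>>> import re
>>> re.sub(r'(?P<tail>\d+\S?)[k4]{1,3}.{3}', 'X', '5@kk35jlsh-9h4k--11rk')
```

'Xlsh-X1rk'

The pattern matches one or more of a digit, then optionally a non-whitespace character (captured as 'tail'); then 1 to 3 of one of [k4], then exactly 3 of any character.
Matches: at [0:7] → '5@kk35j'; at [11:18] → '9h4k--1'.
Every occurrence is swapped for 'X'.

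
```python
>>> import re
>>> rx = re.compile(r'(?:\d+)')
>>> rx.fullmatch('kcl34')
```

For `fullmatch`, every character of the input must be accounted for by the pattern.
Here there's no way to consume every character, so the call returns None.

None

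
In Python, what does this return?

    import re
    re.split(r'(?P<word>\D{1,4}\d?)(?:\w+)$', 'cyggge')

The pattern matches 1 to 4 of a non-digit, then optionally a digit (captured as 'word'); then one or more of a word character (non-capturing group); then anchored at the end.
Matches to split on: at [0:6] → 'cyggge'.
With a capturing group present, the delimiter's captured portion is kept in the result list.

['', 'cygg', '']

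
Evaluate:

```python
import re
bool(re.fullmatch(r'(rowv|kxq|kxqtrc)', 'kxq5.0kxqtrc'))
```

`fullmatch` succeeds only if the pattern covers the string from start to end.
Here the string isn't matched end-to-end, so the call returns None, and `bool(None)` is False.

False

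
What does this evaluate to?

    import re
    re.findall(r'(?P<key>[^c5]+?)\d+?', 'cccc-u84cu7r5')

['-u', 'u', 'r']

`findall` collects group 1 from each match (3 total).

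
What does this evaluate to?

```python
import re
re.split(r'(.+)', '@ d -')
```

['', '@ d -', '']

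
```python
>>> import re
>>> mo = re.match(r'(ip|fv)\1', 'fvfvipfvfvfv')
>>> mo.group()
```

'fvfv'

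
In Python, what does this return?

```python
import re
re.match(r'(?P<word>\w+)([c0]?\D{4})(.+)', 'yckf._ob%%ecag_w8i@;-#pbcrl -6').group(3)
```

The pattern matches one or more of a word character (captured as 'word'); then optionally one of [c0], then exactly 4 of a non-digit (captured); then one or more of any character (captured).
`re.match` only tries the pattern at the start of the string.
The match spans [0:30] → 'yckf._ob%%ecag_w8i@;-#pbcrl -6'.
Captured: group 1 = 'yckf', group 2 = '._ob', group 3 = '%%ecag_w8i@;-#pbcrl -6'.

'%%ecag_w8i@;-#pbcrl -6'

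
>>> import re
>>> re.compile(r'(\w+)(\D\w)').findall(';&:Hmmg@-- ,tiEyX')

[('Hm', 'mg'), ('tiE', 'yX')]

This matches one or more of a word character (captured); then a non-digit, then a word character (captured).
Matches: at [3:7] match 'Hmmg', groups = ('Hm', 'mg'); at [12:17] match 'tiEyX', groups = ('tiE', 'yX').
Multiple groups make `findall` return tuples — one 2-tuple for each match.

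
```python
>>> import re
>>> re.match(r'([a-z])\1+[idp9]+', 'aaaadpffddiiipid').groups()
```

('a',)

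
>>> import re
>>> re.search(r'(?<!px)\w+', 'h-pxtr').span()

(0, 1)

A negative assertion filters positions out without eating any characters.
`search` walks the string left to right and returns the first match it finds.
The match spans [0:1] → 'h'.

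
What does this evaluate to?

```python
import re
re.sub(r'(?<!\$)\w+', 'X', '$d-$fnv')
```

The negative lookahead/lookbehind blocks any match where the forbidden context is present.
`sub` substitutes 'X' at each match site.

'$d-$fX'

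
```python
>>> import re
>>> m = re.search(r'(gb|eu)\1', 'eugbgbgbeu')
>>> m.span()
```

(2, 6)

After group 1 captures some text, `\1` only succeeds where that same text appears again.
`search` walks the string left to right and returns the first match it finds.
The match spans [2:6] → 'gbgb'.
Captured: group 1 = 'gb'.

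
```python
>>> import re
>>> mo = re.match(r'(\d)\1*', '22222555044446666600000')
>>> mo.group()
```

After group 1 captures some text, `\1` only succeeds where that same text appears again.
With `match`, the pattern is implicitly anchored at the beginning.
The match spans [0:5] → '22222'.
Captured: group 1 = '2'.

'22222'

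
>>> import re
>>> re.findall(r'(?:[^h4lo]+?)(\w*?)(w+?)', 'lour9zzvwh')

This matches one or more of any character except [h4lo] (lazy) (non-capturing group); then zero or more of a word character (lazy) (captured); then one or more of a literal 'w' (lazy) (captured).
A `+?`/`*?`/`{m,n}?` starts at its minimum and grows only as far as needed for what follows to match.
Scanning left to right: at [2:9] match 'ur9zzvw', groups = ('r9zzv', 'w').
Multiple groups make `findall` return tuples — one 2-tuple for the one match.

[('r9zzv', 'w')]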